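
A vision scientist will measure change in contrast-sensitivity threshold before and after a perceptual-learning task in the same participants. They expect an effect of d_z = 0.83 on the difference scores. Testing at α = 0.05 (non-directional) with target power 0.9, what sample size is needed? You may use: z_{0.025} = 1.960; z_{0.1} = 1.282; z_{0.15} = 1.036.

n = 16 pairs

For a paired (one-sample on differences) test: n = ((z_{α/2} + z_β) / d)².
z_{α/2} + z_β = 1.960 + 1.282 = 3.242.
n = (3.242 / 0.83)² = 3.906² = 15.26.
Round up.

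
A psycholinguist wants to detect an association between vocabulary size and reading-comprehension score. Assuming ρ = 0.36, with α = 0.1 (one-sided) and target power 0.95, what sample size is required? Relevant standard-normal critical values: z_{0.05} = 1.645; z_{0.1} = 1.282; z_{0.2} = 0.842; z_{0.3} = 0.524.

n = 64

Fisher's z: C = ½·ln((1+r)/(1−r)) = ½·ln(2.1250) = 0.3769.
n = ((z_{α} + z_β)/C)² + 3.
(1.282 + 1.645) / 0.3769 = 2.927 / 0.3769 = 7.766.
n = 7.766² + 3 = 60.31 + 3 = 63.3.
Round up.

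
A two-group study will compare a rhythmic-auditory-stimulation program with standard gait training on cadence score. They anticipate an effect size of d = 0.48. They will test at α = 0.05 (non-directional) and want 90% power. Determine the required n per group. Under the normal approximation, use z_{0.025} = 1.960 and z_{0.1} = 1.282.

For two independent groups with equal n: n = 2·((z_{α/2} + z_β) / d)².
z_{α/2} + z_β = 1.960 + 1.282 = 3.242.
n = 2 × (3.242 / 0.48)² = 2 × 6.754² = 2 × 45.62 = 91.2.
Round up to the next whole participant.

n = 92 per group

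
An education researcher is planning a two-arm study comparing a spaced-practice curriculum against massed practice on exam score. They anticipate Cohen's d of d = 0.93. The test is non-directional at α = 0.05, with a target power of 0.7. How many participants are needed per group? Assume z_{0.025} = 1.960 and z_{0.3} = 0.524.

For two independent groups with equal n: n = 2·((z_{α/2} + z_β) / d)².
z_{α/2} + z_β = 1.960 + 0.524 = 2.484.
n = 2 × (2.484 / 0.93)² = 2 × 2.671² = 2 × 7.13 = 14.3.
Round up to the next whole participant.

n = 15 per group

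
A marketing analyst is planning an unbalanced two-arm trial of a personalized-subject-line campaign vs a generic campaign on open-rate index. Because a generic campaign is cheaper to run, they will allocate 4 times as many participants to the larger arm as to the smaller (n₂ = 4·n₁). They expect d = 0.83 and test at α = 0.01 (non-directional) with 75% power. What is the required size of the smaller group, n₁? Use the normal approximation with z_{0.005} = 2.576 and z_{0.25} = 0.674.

With allocation ratio k = n₂/n₁ = 4, Var(x̄₁−x̄₂) = σ²(1/n₁ + 1/(k·n₁)) = σ²·(k+1)/(k·n₁).
So n₁ = (1 + 1/k)·((z_{α/2} + z_β)/d)² = 1.250 × (3.250/0.83)².
n₁ = 1.250 × 15.33 = 19.2.
Round up: n₁ = 20, giving n₂ = 4 × 20 = 80.

n₁ = 20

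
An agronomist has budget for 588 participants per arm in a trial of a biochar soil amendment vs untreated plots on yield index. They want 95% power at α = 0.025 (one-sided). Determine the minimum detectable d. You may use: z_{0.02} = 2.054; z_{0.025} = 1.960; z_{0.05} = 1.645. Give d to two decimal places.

For two independent groups of n = 588 each: d_min = (z_{α} + z_β)·√(2/n).
z-sum = 1.960 + 1.645 = 3.605.
d_min = 3.605 × √(2/588) = 3.605 × 0.0583 = 0.210.

d_min ≈ 0.21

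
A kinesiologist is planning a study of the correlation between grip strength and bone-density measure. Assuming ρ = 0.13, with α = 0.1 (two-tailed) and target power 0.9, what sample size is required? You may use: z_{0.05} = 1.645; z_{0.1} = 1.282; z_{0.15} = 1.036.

n = 505

Fisher's z: C = ½·ln((1+r)/(1−r)) = ½·ln(1.2989) = 0.1307.
n = ((z_{α/2} + z_β)/C)² + 3.
(1.645 + 1.282) / 0.1307 = 2.927 / 0.1307 = 22.395.
n = 22.395² + 3 = 501.53 + 3 = 504.5.
Round up.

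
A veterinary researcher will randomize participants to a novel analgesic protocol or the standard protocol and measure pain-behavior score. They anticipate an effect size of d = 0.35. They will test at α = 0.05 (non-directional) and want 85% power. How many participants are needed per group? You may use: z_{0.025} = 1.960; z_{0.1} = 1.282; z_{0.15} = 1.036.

For two independent groups with equal n: n = 2·((z_{α/2} + z_β) / d)².
z_{α/2} + z_β = 1.960 + 1.036 = 2.996.
n = 2 × (2.996 / 0.35)² = 2 × 8.560² = 2 × 73.27 = 146.5.
Round up to the next whole participant.

n = 147 per group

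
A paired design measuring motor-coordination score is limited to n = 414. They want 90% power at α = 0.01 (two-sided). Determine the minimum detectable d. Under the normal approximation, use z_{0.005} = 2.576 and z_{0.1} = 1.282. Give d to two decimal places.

d_min ≈ 0.19

For a single sample (or paired design) of n = 414: d_min = (z_{α/2} + z_β)/√n.
z-sum = 2.576 + 1.282 = 3.858.
d_min = 3.858 / √414 = 3.858 / 20.347 = 0.190.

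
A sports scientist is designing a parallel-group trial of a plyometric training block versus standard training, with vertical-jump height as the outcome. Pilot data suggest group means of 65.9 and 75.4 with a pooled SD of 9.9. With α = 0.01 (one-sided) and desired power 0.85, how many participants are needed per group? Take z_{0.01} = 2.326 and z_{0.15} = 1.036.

Cohen's d = |M₁ − M₂| / SD_pooled = |65.9 − 75.4| / 9.9 = 9.5 / 9.9 = 0.960.
For two independent groups with equal n: n = 2·((z_{α} + z_β) / d)².
z_{α} + z_β = 2.326 + 1.036 = 3.362.
n = 2 × (3.362 / 0.960)² = 2 × 3.502² = 2 × 12.26 = 24.5.
Round up to the next whole participant.

n = 25 per group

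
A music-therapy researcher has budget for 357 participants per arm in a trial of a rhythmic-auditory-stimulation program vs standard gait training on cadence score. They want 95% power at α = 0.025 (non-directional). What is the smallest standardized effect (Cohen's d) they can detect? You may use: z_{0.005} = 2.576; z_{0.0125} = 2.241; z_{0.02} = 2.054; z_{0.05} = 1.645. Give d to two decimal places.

d_min ≈ 0.29

For two independent groups of n = 357 each: d_min = (z_{α/2} + z_β)·√(2/n).
z-sum = 2.241 + 1.645 = 3.886.
d_min = 3.886 × √(2/357) = 3.886 × 0.0748 = 0.291.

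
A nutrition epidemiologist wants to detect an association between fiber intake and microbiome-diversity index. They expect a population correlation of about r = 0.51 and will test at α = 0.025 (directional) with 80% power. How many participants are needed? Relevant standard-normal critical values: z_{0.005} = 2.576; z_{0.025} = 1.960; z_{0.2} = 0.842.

Fisher's z: C = ½·ln((1+r)/(1−r)) = ½·ln(3.0816) = 0.5627.
n = ((z_{α} + z_β)/C)² + 3.
(1.960 + 0.842) / 0.5627 = 2.802 / 0.5627 = 4.980.
n = 4.980² + 3 = 24.80 + 3 = 27.8.
Round up.

n = 28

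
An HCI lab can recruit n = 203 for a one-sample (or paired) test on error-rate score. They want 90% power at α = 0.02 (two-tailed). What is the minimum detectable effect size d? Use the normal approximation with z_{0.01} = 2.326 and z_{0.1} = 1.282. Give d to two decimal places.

For a single sample (or paired design) of n = 203: d_min = (z_{α/2} + z_β)/√n.
z-sum = 2.326 + 1.282 = 3.608.
d_min = 3.608 / √203 = 3.608 / 14.248 = 0.253.

d_min ≈ 0.25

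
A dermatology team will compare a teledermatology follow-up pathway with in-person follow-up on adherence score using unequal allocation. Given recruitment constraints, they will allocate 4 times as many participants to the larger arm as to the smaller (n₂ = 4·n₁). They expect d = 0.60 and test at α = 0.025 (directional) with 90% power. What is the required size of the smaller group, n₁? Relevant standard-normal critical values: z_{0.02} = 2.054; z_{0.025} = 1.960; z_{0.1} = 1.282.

n₁ = 37

With allocation ratio k = n₂/n₁ = 4, Var(x̄₁−x̄₂) = σ²(1/n₁ + 1/(k·n₁)) = σ²·(k+1)/(k·n₁).
So n₁ = (1 + 1/k)·((z_{α} + z_β)/d)² = 1.250 × (3.242/0.60)².
n₁ = 1.250 × 29.20 = 36.5.
Round up: n₁ = 37, giving n₂ = 4 × 37 = 148.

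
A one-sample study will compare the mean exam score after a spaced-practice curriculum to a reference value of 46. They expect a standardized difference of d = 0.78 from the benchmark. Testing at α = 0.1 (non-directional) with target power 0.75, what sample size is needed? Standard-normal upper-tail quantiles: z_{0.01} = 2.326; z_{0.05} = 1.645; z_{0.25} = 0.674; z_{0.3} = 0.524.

For a one-sample test: n = ((z_{α/2} + z_β) / d)².
z_{α/2} + z_β = 1.645 + 0.674 = 2.319.
n = (2.319 / 0.78)² = 2.973² = 8.84.
Round up.

n = 9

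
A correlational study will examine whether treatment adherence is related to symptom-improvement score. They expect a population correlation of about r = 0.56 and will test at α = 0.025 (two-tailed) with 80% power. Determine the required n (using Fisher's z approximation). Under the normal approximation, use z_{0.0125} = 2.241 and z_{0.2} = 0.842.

n = 27

Fisher's z: C = ½·ln((1+r)/(1−r)) = ½·ln(3.5455) = 0.6328.
n = ((z_{α/2} + z_β)/C)² + 3.
(2.241 + 0.842) / 0.6328 = 3.083 / 0.6328 = 4.872.
n = 4.872² + 3 = 23.74 + 3 = 26.7.
Round up.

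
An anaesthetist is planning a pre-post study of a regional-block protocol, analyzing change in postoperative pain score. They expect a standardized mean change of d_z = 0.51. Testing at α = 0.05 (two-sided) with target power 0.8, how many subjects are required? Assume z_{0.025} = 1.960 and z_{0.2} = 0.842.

n = 31 pairs

For a paired (one-sample on differences) test: n = ((z_{α/2} + z_β) / d)².
z_{α/2} + z_β = 1.960 + 0.842 = 2.802.
n = (2.802 / 0.51)² = 5.494² = 30.19.
Round up.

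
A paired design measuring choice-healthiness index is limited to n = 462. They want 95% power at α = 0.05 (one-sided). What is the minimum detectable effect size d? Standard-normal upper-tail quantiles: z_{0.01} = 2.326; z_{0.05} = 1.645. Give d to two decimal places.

d_min ≈ 0.15

For a single sample (or paired design) of n = 462: d_min = (z_{α} + z_β)/√n.
z-sum = 1.645 + 1.645 = 3.290.
d_min = 3.290 / √462 = 3.290 / 21.494 = 0.153.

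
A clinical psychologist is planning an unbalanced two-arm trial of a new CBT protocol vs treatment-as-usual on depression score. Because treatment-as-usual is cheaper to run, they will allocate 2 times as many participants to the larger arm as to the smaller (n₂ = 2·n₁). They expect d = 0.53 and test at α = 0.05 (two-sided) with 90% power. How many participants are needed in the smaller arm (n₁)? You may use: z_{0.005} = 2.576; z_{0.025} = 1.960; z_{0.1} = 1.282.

With allocation ratio k = n₂/n₁ = 2, Var(x̄₁−x̄₂) = σ²(1/n₁ + 1/(k·n₁)) = σ²·(k+1)/(k·n₁).
So n₁ = (1 + 1/k)·((z_{α/2} + z_β)/d)² = 1.500 × (3.242/0.53)².
n₁ = 1.500 × 37.42 = 56.1.
Round up: n₁ = 57, giving n₂ = 2 × 57 = 114.

n₁ = 57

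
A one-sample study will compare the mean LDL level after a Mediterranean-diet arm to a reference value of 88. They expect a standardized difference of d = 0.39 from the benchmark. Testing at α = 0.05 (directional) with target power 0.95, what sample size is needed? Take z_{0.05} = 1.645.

For a one-sample test: n = ((z_{α} + z_β) / d)².
z_{α} + z_β = 1.645 + 1.645 = 3.290.
n = (3.290 / 0.39)² = 8.436² = 71.16.
Round up.

n = 72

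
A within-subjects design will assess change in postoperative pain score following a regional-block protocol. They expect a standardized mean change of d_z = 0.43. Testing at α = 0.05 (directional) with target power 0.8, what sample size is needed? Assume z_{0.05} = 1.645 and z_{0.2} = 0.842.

n = 34 pairs

For a paired (one-sample on differences) test: n = ((z_{α} + z_β) / d)².
z_{α} + z_β = 1.645 + 0.842 = 2.487.
n = (2.487 / 0.43)² = 5.784² = 33.45.
Round up.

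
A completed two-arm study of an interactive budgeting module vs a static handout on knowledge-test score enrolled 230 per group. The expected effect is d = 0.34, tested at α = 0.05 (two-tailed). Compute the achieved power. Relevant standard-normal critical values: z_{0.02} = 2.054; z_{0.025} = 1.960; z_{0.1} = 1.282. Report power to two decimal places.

For two equal groups, power = Φ(d·√(n/2) − z_{α/2}).
d·√(n/2) = 0.34 × √(230/2) = 0.34 × 10.724 = 3.646.
z_β = 3.646 − 1.960 = 1.686.
Power = Φ(1.686) = 0.954.

power ≈ 0.95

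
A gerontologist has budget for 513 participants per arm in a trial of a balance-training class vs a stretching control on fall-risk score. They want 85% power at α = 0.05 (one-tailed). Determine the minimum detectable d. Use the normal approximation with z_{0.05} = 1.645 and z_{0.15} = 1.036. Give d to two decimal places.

d_min ≈ 0.17

For two independent groups of n = 513 each: d_min = (z_{α} + z_β)·√(2/n).
z-sum = 1.645 + 1.036 = 2.681.
d_min = 2.681 × √(2/513) = 2.681 × 0.0624 = 0.167.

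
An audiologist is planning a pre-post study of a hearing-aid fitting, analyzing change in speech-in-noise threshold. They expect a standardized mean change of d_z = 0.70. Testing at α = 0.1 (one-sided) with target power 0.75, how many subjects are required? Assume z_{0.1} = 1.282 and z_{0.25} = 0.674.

n = 8 pairs

For a paired (one-sample on differences) test: n = ((z_{α} + z_β) / d)².
z_{α} + z_β = 1.282 + 0.674 = 1.956.
n = (1.956 / 0.70)² = 2.794² = 7.81.
Round up.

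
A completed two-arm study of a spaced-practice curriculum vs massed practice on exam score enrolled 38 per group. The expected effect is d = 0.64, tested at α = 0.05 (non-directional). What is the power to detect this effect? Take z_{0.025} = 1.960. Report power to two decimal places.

For two equal groups, power = Φ(d·√(n/2) − z_{α/2}).
d·√(n/2) = 0.64 × √(38/2) = 0.64 × 4.359 = 2.790.
z_β = 2.790 − 1.960 = 0.830.
Power = Φ(0.830) = 0.797.

power ≈ 0.80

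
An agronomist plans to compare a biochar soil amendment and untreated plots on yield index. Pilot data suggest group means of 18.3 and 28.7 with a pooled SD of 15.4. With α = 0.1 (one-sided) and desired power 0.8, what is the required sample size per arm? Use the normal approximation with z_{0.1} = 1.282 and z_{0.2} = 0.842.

Cohen's d = |M₁ − M₂| / SD_pooled = |18.3 − 28.7| / 15.4 = 10.4 / 15.4 = 0.675.
For two independent groups with equal n: n = 2·((z_{α} + z_β) / d)².
z_{α} + z_β = 1.282 + 0.842 = 2.124.
n = 2 × (2.124 / 0.675)² = 2 × 3.147² = 2 × 9.90 = 19.8.
Round up to the next whole participant.

n = 20 per group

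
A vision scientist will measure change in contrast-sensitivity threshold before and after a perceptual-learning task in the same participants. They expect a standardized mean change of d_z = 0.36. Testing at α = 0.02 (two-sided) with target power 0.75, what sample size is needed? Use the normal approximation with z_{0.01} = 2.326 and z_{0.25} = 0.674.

For a paired (one-sample on differences) test: n = ((z_{α/2} + z_β) / d)².
z_{α/2} + z_β = 2.326 + 0.674 = 3.000.
n = (3.000 / 0.36)² = 8.333² = 69.44.
Round up.

n = 70 pairs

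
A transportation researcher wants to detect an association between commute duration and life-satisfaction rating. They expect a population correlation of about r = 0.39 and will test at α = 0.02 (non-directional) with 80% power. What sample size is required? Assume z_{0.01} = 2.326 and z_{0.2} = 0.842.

n = 63

Fisher's z: C = ½·ln((1+r)/(1−r)) = ½·ln(2.2787) = 0.4118.
n = ((z_{α/2} + z_β)/C)² + 3.
(2.326 + 0.842) / 0.4118 = 3.168 / 0.4118 = 7.693.
n = 7.693² + 3 = 59.18 + 3 = 62.2.
Round up.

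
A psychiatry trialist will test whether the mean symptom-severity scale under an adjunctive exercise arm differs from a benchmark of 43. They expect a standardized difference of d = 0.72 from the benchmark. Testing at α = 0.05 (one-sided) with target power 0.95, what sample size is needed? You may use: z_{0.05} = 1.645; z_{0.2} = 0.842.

n = 21

For a one-sample test: n = ((z_{α} + z_β) / d)².
z_{α} + z_β = 1.645 + 1.645 = 3.290.
n = (3.290 / 0.72)² = 4.569² = 20.88.
Round up.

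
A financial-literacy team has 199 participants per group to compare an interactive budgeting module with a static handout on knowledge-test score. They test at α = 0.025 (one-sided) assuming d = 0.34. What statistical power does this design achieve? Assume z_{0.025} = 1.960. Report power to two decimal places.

For two equal groups, power = Φ(d·√(n/2) − z_{α}).
d·√(n/2) = 0.34 × √(199/2) = 0.34 × 9.975 = 3.391.
z_β = 3.391 − 1.960 = 1.431.
Power = Φ(1.431) = 0.924.

power ≈ 0.92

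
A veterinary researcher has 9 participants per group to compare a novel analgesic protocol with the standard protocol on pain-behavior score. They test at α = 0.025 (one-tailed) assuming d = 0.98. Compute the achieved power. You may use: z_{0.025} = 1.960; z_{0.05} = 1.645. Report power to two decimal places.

power ≈ 0.55

For two equal groups, power = Φ(d·√(n/2) − z_{α}).
d·√(n/2) = 0.98 × √(9/2) = 0.98 × 2.121 = 2.079.
z_β = 2.079 − 1.960 = 0.119.
Power = Φ(0.119) = 0.547.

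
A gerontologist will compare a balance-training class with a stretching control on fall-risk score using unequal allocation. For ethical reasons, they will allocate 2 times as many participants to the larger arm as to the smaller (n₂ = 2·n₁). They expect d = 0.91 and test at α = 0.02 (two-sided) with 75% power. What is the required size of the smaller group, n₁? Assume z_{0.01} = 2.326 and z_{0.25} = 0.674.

With allocation ratio k = n₂/n₁ = 2, Var(x̄₁−x̄₂) = σ²(1/n₁ + 1/(k·n₁)) = σ²·(k+1)/(k·n₁).
So n₁ = (1 + 1/k)·((z_{α/2} + z_β)/d)² = 1.500 × (3.000/0.91)².
n₁ = 1.500 × 10.87 = 16.3.
Round up: n₁ = 17, giving n₂ = 2 × 17 = 34.

n₁ = 17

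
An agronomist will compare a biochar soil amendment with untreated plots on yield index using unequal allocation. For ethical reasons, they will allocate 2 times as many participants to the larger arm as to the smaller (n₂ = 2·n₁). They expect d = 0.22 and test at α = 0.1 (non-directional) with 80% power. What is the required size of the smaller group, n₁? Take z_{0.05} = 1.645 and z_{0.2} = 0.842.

With allocation ratio k = n₂/n₁ = 2, Var(x̄₁−x̄₂) = σ²(1/n₁ + 1/(k·n₁)) = σ²·(k+1)/(k·n₁).
So n₁ = (1 + 1/k)·((z_{α/2} + z_β)/d)² = 1.500 × (2.487/0.22)².
n₁ = 1.500 × 127.79 = 191.7.
Round up: n₁ = 192, giving n₂ = 2 × 192 = 384.

n₁ = 192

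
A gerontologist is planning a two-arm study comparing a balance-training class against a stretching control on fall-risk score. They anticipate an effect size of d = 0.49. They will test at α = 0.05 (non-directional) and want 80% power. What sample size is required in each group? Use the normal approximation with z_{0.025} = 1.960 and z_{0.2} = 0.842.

n = 66 per group

For two independent groups with equal n: n = 2·((z_{α/2} + z_β) / d)².
z_{α/2} + z_β = 1.960 + 0.842 = 2.802.
n = 2 × (2.802 / 0.49)² = 2 × 5.718² = 2 × 32.70 = 65.4.
Round up to the next whole participant.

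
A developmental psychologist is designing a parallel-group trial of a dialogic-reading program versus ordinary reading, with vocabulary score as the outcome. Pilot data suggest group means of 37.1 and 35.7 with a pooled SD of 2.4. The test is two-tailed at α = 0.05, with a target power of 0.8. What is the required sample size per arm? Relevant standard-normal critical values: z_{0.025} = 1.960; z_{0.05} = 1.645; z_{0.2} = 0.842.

n = 47 per group

Cohen's d = |M₁ − M₂| / SD_pooled = |37.1 − 35.7| / 2.4 = 1.4 / 2.4 = 0.583.
For two independent groups with equal n: n = 2·((z_{α/2} + z_β) / d)².
z_{α/2} + z_β = 1.960 + 0.842 = 2.802.
n = 2 × (2.802 / 0.583)² = 2 × 4.806² = 2 × 23.10 = 46.2.
Round up to the next whole participant.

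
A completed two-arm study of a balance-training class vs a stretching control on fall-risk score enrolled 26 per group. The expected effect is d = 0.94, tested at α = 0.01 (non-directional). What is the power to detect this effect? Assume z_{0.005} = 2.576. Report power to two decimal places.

For two equal groups, power = Φ(d·√(n/2) − z_{α/2}).
d·√(n/2) = 0.94 × √(26/2) = 0.94 × 3.606 = 3.389.
z_β = 3.389 − 2.576 = 0.813.
Power = Φ(0.813) = 0.792.

power ≈ 0.79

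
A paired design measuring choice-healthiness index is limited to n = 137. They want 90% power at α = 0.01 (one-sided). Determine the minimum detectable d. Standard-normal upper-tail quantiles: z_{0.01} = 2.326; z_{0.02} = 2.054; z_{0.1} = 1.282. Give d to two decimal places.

d_min ≈ 0.31

For a single sample (or paired design) of n = 137: d_min = (z_{α} + z_β)/√n.
z-sum = 2.326 + 1.282 = 3.608.
d_min = 3.608 / √137 = 3.608 / 11.705 = 0.308.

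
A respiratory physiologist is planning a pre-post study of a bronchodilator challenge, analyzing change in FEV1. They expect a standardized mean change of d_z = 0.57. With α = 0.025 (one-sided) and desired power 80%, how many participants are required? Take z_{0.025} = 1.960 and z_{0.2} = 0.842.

For a paired (one-sample on differences) test: n = ((z_{α} + z_β) / d)².
z_{α} + z_β = 1.960 + 0.842 = 2.802.
n = (2.802 / 0.57)² = 4.916² = 24.16.
Round up.

n = 25 pairs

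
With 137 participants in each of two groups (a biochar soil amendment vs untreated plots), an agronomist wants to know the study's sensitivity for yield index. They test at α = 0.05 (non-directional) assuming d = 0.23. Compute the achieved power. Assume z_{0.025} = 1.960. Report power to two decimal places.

power ≈ 0.48

For two equal groups, power = Φ(d·√(n/2) − z_{α/2}).
d·√(n/2) = 0.23 × √(137/2) = 0.23 × 8.276 = 1.904.
z_β = 1.904 − 1.960 = -0.056.
Power = Φ(-0.056) = 0.478.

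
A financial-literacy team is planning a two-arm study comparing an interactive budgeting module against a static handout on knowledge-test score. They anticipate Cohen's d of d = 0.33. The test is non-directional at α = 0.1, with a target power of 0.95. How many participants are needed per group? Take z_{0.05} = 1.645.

For two independent groups with equal n: n = 2·((z_{α/2} + z_β) / d)².
z_{α/2} + z_β = 1.645 + 1.645 = 3.290.
n = 2 × (3.290 / 0.33)² = 2 × 9.970² = 2 × 99.39 = 198.8.
Round up to the next whole participant.

n = 199 per group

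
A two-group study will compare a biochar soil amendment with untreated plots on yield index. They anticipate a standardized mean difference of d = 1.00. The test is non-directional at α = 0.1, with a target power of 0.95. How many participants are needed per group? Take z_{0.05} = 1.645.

For two independent groups with equal n: n = 2·((z_{α/2} + z_β) / d)².
z_{α/2} + z_β = 1.645 + 1.645 = 3.290.
n = 2 × (3.290 / 1.00)² = 2 × 3.290² = 2 × 10.82 = 21.6.
Round up to the next whole participant.

n = 22 per group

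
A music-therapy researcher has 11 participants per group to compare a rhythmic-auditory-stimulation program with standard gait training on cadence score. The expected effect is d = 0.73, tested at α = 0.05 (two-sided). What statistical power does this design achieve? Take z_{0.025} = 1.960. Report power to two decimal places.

For two equal groups, power = Φ(d·√(n/2) − z_{α/2}).
d·√(n/2) = 0.73 × √(11/2) = 0.73 × 2.345 = 1.712.
z_β = 1.712 − 1.960 = -0.248.
Power = Φ(-0.248) = 0.402.

power ≈ 0.40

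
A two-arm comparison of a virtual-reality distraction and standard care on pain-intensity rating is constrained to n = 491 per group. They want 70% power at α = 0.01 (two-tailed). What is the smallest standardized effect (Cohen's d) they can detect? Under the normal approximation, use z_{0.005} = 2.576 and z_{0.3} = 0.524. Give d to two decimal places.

For two independent groups of n = 491 each: d_min = (z_{α/2} + z_β)·√(2/n).
z-sum = 2.576 + 0.524 = 3.100.
d_min = 3.100 × √(2/491) = 3.100 × 0.0638 = 0.198.

d_min ≈ 0.20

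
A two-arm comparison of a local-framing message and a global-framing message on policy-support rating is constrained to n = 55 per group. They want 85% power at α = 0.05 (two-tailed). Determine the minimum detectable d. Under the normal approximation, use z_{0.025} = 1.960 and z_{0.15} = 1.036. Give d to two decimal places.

For two independent groups of n = 55 each: d_min = (z_{α/2} + z_β)·√(2/n).
z-sum = 1.960 + 1.036 = 2.996.
d_min = 2.996 × √(2/55) = 2.996 × 0.1907 = 0.571.

d_min ≈ 0.57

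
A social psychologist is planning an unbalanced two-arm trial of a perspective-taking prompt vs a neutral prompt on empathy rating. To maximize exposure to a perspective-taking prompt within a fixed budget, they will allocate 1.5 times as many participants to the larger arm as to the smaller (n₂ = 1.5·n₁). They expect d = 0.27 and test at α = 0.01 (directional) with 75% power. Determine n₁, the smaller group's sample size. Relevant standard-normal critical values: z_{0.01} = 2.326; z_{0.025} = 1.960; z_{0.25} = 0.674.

With allocation ratio k = n₂/n₁ = 1.5, Var(x̄₁−x̄₂) = σ²(1/n₁ + 1/(k·n₁)) = σ²·(k+1)/(k·n₁).
So n₁ = (1 + 1/k)·((z_{α} + z_β)/d)² = 1.667 × (3.000/0.27)².
n₁ = 1.667 × 123.46 = 205.8.
Round up: n₁ = 206, giving n₂ = 1.5 × 206 = 309.

n₁ = 206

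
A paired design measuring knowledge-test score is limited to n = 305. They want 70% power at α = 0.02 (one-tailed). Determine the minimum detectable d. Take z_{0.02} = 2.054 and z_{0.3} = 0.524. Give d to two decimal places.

For a single sample (or paired design) of n = 305: d_min = (z_{α} + z_β)/√n.
z-sum = 2.054 + 0.524 = 2.578.
d_min = 2.578 / √305 = 2.578 / 17.464 = 0.148.

d_min ≈ 0.15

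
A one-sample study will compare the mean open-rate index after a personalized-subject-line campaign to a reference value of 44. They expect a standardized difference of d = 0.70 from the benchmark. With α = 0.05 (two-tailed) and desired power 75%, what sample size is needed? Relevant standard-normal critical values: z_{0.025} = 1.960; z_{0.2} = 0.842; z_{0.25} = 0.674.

For a one-sample test: n = ((z_{α/2} + z_β) / d)².
z_{α/2} + z_β = 1.960 + 0.674 = 2.634.
n = (2.634 / 0.70)² = 3.763² = 14.16.
Round up.

n = 15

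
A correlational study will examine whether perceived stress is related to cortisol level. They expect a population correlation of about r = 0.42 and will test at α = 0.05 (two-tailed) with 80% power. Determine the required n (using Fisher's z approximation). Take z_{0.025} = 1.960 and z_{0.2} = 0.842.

n = 43

Fisher's z: C = ½·ln((1+r)/(1−r)) = ½·ln(2.4483) = 0.4477.
n = ((z_{α/2} + z_β)/C)² + 3.
(1.960 + 0.842) / 0.4477 = 2.802 / 0.4477 = 6.259.
n = 6.259² + 3 = 39.17 + 3 = 42.2.
Round up.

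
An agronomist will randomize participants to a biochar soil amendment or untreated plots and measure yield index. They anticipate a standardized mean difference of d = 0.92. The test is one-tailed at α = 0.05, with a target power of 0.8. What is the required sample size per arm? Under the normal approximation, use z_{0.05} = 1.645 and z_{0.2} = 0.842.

For two independent groups with equal n: n = 2·((z_{α} + z_β) / d)².
z_{α} + z_β = 1.645 + 0.842 = 2.487.
n = 2 × (2.487 / 0.92)² = 2 × 2.703² = 2 × 7.31 = 14.6.
Round up to the next whole participant.

n = 15 per group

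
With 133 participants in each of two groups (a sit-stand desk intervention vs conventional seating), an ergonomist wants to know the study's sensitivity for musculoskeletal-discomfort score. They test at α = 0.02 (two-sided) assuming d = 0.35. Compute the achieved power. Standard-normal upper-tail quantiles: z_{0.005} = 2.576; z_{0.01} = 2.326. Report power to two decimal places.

power ≈ 0.70

For two equal groups, power = Φ(d·√(n/2) − z_{α/2}).
d·√(n/2) = 0.35 × √(133/2) = 0.35 × 8.155 = 2.854.
z_β = 2.854 − 2.326 = 0.528.
Power = Φ(0.528) = 0.701.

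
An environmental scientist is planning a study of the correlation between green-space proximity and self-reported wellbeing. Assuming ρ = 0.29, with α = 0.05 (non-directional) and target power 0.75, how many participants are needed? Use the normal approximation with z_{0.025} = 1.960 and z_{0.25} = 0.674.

Fisher's z: C = ½·ln((1+r)/(1−r)) = ½·ln(1.8169) = 0.2986.
n = ((z_{α/2} + z_β)/C)² + 3.
(1.960 + 0.674) / 0.2986 = 2.634 / 0.2986 = 8.821.
n = 8.821² + 3 = 77.81 + 3 = 80.8.
Round up.

n = 81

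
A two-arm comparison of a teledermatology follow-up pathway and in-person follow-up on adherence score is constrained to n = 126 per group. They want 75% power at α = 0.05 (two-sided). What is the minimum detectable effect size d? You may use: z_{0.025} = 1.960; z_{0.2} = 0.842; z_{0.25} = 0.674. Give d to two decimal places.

For two independent groups of n = 126 each: d_min = (z_{α/2} + z_β)·√(2/n).
z-sum = 1.960 + 0.674 = 2.634.
d_min = 2.634 × √(2/126) = 2.634 × 0.1260 = 0.332.

d_min ≈ 0.33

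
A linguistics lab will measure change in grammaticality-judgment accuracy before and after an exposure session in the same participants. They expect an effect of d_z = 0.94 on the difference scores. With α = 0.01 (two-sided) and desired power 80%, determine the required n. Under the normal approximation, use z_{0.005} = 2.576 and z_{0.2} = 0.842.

For a paired (one-sample on differences) test: n = ((z_{α/2} + z_β) / d)².
z_{α/2} + z_β = 2.576 + 0.842 = 3.418.
n = (3.418 / 0.94)² = 3.636² = 13.22.
Round up.

n = 14 pairs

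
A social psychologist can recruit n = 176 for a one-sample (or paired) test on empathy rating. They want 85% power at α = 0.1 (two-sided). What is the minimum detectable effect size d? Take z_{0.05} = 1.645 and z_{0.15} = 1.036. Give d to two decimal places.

For a single sample (or paired design) of n = 176: d_min = (z_{α/2} + z_β)/√n.
z-sum = 1.645 + 1.036 = 2.681.
d_min = 2.681 / √176 = 2.681 / 13.266 = 0.202.

d_min ≈ 0.20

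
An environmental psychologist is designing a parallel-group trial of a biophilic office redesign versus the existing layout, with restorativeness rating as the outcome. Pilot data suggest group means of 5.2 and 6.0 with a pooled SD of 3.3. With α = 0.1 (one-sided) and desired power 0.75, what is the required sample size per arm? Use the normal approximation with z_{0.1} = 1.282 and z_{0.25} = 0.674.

n = 131 per group

Cohen's d = |M₁ − M₂| / SD_pooled = |5.2 − 6.0| / 3.3 = 0.8 / 3.3 = 0.242.
For two independent groups with equal n: n = 2·((z_{α} + z_β) / d)².
z_{α} + z_β = 1.282 + 0.674 = 1.956.
n = 2 × (1.956 / 0.242)² = 2 × 8.083² = 2 × 65.33 = 130.7.
Round up to the next whole participant.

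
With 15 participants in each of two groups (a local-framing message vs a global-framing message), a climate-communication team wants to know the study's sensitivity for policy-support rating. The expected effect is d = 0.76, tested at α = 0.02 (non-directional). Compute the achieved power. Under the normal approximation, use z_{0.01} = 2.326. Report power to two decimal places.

power ≈ 0.40

For two equal groups, power = Φ(d·√(n/2) − z_{α/2}).
d·√(n/2) = 0.76 × √(15/2) = 0.76 × 2.739 = 2.081.
z_β = 2.081 − 2.326 = -0.245.
Power = Φ(-0.245) = 0.403.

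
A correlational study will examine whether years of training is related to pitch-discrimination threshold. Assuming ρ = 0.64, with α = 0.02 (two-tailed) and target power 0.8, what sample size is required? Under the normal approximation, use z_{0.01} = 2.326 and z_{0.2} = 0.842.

n = 21

Fisher's z: C = ½·ln((1+r)/(1−r)) = ½·ln(4.5556) = 0.7582.
n = ((z_{α/2} + z_β)/C)² + 3.
(2.326 + 0.842) / 0.7582 = 3.168 / 0.7582 = 4.178.
n = 4.178² + 3 = 17.46 + 3 = 20.5.
Round up.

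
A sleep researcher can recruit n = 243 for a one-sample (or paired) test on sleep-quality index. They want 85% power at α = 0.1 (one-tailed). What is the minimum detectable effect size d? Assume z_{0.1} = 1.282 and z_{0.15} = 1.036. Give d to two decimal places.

d_min ≈ 0.15

For a single sample (or paired design) of n = 243: d_min = (z_{α} + z_β)/√n.
z-sum = 1.282 + 1.036 = 2.318.
d_min = 2.318 / √243 = 2.318 / 15.588 = 0.149.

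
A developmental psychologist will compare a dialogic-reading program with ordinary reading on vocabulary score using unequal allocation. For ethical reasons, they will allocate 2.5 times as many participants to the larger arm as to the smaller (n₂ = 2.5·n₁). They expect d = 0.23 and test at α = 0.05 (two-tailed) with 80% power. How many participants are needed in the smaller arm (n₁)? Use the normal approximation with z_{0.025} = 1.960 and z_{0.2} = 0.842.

With allocation ratio k = n₂/n₁ = 2.5, Var(x̄₁−x̄₂) = σ²(1/n₁ + 1/(k·n₁)) = σ²·(k+1)/(k·n₁).
So n₁ = (1 + 1/k)·((z_{α/2} + z_β)/d)² = 1.400 × (2.802/0.23)².
n₁ = 1.400 × 148.42 = 207.8.
Round up: n₁ = 208, giving n₂ = 2.5 × 208 = 520.

n₁ = 208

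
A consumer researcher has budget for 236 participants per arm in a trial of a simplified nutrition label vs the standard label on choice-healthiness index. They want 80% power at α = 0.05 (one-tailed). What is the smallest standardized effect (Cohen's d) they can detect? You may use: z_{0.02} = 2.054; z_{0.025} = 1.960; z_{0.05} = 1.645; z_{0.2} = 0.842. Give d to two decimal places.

d_min ≈ 0.23

For two independent groups of n = 236 each: d_min = (z_{α} + z_β)·√(2/n).
z-sum = 1.645 + 0.842 = 2.487.
d_min = 2.487 × √(2/236) = 2.487 × 0.0921 = 0.229.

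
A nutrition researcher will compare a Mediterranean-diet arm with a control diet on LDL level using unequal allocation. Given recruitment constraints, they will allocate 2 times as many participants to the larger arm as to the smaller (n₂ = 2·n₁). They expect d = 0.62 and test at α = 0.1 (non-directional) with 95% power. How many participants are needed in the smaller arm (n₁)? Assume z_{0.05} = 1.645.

n₁ = 43

With allocation ratio k = n₂/n₁ = 2, Var(x̄₁−x̄₂) = σ²(1/n₁ + 1/(k·n₁)) = σ²·(k+1)/(k·n₁).
So n₁ = (1 + 1/k)·((z_{α/2} + z_β)/d)² = 1.500 × (3.290/0.62)².
n₁ = 1.500 × 28.16 = 42.2.
Round up: n₁ = 43, giving n₂ = 2 × 43 = 86.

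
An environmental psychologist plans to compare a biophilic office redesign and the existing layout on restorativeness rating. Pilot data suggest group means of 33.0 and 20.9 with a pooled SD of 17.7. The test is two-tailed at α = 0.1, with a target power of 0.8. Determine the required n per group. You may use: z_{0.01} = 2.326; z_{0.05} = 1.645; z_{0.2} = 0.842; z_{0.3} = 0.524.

Cohen's d = |M₁ − M₂| / SD_pooled = |33.0 − 20.9| / 17.7 = 12.1 / 17.7 = 0.684.
For two independent groups with equal n: n = 2·((z_{α/2} + z_β) / d)².
z_{α/2} + z_β = 1.645 + 0.842 = 2.487.
n = 2 × (2.487 / 0.684)² = 2 × 3.636² = 2 × 13.22 = 26.4.
Round up to the next whole participant.

n = 27 per group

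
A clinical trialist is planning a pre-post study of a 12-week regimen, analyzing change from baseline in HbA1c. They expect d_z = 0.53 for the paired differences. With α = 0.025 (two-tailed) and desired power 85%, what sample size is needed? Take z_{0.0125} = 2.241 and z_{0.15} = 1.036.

n = 39 pairs

For a paired (one-sample on differences) test: n = ((z_{α/2} + z_β) / d)².
z_{α/2} + z_β = 2.241 + 1.036 = 3.277.
n = (3.277 / 0.53)² = 6.183² = 38.23.
Round up.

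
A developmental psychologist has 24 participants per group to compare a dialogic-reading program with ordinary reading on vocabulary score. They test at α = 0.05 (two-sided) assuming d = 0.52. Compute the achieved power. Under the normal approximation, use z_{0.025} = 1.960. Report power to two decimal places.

power ≈ 0.44

For two equal groups, power = Φ(d·√(n/2) − z_{α/2}).
d·√(n/2) = 0.52 × √(24/2) = 0.52 × 3.464 = 1.801.
z_β = 1.801 − 1.960 = -0.159.
Power = Φ(-0.159) = 0.437.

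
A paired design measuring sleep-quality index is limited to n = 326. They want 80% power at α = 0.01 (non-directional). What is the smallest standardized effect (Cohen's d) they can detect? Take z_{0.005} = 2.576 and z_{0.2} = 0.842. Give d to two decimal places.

For a single sample (or paired design) of n = 326: d_min = (z_{α/2} + z_β)/√n.
z-sum = 2.576 + 0.842 = 3.418.
d_min = 3.418 / √326 = 3.418 / 18.055 = 0.189.

d_min ≈ 0.19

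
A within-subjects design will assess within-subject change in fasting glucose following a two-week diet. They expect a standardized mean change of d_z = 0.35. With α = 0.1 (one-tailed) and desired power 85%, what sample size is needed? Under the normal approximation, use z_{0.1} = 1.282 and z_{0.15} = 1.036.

For a paired (one-sample on differences) test: n = ((z_{α} + z_β) / d)².
z_{α} + z_β = 1.282 + 1.036 = 2.318.
n = (2.318 / 0.35)² = 6.623² = 43.86.
Round up.

n = 44 pairs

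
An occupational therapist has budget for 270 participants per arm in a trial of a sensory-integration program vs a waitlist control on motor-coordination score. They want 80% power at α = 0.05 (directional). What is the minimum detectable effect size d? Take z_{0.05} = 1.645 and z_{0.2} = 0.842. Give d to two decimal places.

For two independent groups of n = 270 each: d_min = (z_{α} + z_β)·√(2/n).
z-sum = 1.645 + 0.842 = 2.487.
d_min = 2.487 × √(2/270) = 2.487 × 0.0861 = 0.214.

d_min ≈ 0.21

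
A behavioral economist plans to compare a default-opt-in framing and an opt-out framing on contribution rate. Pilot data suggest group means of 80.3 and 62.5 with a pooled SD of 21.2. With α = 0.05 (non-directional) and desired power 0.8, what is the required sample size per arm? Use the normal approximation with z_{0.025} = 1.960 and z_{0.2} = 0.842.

Cohen's d = |M₁ − M₂| / SD_pooled = |80.3 − 62.5| / 21.2 = 17.8 / 21.2 = 0.840.
For two independent groups with equal n: n = 2·((z_{α/2} + z_β) / d)².
z_{α/2} + z_β = 1.960 + 0.842 = 2.802.
n = 2 × (2.802 / 0.840)² = 2 × 3.336² = 2 × 11.13 = 22.3.
Round up to the next whole participant.

n = 23 per group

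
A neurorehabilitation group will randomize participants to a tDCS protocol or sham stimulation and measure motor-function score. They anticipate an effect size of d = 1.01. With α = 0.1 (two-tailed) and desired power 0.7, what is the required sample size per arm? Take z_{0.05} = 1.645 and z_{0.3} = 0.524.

n = 10 per group

For two independent groups with equal n: n = 2·((z_{α/2} + z_β) / d)².
z_{α/2} + z_β = 1.645 + 0.524 = 2.169.
n = 2 × (2.169 / 1.01)² = 2 × 2.148² = 2 × 4.61 = 9.2.
Round up to the next whole participant.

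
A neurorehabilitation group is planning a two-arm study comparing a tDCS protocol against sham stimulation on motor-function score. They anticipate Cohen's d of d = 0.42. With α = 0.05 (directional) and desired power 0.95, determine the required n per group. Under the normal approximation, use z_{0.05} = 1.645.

For two independent groups with equal n: n = 2·((z_{α} + z_β) / d)².
z_{α} + z_β = 1.645 + 1.645 = 3.290.
n = 2 × (3.290 / 0.42)² = 2 × 7.833² = 2 × 61.36 = 122.7.
Round up to the next whole participant.

n = 123 per group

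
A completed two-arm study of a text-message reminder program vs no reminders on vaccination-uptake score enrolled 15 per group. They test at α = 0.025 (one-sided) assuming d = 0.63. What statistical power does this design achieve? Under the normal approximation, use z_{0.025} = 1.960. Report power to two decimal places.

For two equal groups, power = Φ(d·√(n/2) − z_{α}).
d·√(n/2) = 0.63 × √(15/2) = 0.63 × 2.739 = 1.725.
z_β = 1.725 − 1.960 = -0.235.
Power = Φ(-0.235) = 0.407.

power ≈ 0.41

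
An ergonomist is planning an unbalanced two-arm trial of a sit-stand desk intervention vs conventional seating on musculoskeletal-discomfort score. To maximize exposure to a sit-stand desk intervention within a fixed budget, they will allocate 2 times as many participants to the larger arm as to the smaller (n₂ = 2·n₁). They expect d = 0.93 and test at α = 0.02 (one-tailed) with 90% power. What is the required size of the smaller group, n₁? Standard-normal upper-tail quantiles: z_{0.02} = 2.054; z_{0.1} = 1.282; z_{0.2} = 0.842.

With allocation ratio k = n₂/n₁ = 2, Var(x̄₁−x̄₂) = σ²(1/n₁ + 1/(k·n₁)) = σ²·(k+1)/(k·n₁).
So n₁ = (1 + 1/k)·((z_{α} + z_β)/d)² = 1.500 × (3.336/0.93)².
n₁ = 1.500 × 12.87 = 19.3.
Round up: n₁ = 20, giving n₂ = 2 × 20 = 40.

n₁ = 20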